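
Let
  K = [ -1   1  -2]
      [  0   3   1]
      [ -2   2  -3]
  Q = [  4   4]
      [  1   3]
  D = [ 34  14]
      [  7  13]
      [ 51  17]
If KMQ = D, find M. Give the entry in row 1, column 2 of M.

4

M = K⁻¹DQ⁻¹ (apply K⁻¹ on the left and Q⁻¹ on the right).
det K = -3; the adjugate gives K⁻¹ = [[11/3, 1/3, -7/3], [2/3, 1/3, -1/3], [-2, 0, 1]].
det Q = 8; the adjugate gives Q⁻¹ = [[3/8, -1/2], [-1/8, 1/2]].
K⁻¹D = [[8, 16], [8, 8], [-17, -11]].
M = (K⁻¹D)Q⁻¹ = [[1, 4], [2, 0], [-5, 3]].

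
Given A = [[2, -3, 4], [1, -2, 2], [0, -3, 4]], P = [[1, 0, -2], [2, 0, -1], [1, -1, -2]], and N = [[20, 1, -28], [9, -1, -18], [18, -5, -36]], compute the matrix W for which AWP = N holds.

W = A⁻¹NP⁻¹ (apply A⁻¹ on the left and P⁻¹ on the right).
det A = -4, so A⁻¹ = [[1/2, 0, -1/2], [1, -2, 0], [3/4, -3/2, 1/4]].
det P = 3, so P⁻¹ = [[-1/3, 2/3, 0], [1, 0, -1], [-2/3, 1/3, 0]].
A⁻¹N = [[1, 3, 4], [2, 3, 8], [6, 1, -3]].
W = (A⁻¹N)P⁻¹ = [[0, 2, -3], [-3, 4, -3], [1, 3, -1]].

W = [[0, 2, -3], [-3, 4, -3], [1, 3, -1]]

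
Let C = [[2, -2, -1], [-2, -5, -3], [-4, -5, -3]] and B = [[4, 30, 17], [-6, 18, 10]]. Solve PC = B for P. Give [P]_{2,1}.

Since C sits to the right of P, P = BC⁻¹.
C has determinant -2; C⁻¹ = [[0, 1/2, -1/2], [-3, 5, -4], [5, -9, 7]].
P = BC⁻¹ = [[4, 30, 17], [-6, 18, 10]] · [[0, 1/2, -1/2], [-3, 5, -4], [5, -9, 7]] = [[-5, -1, -3], [-4, -3, 1]].

-4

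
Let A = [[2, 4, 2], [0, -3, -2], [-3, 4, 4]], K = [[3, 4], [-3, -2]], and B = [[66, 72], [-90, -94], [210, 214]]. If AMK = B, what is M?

M = [[-3, 3], [3, -1], [4, -5]]

Left-multiply by A⁻¹ and right-multiply by K⁻¹: M = A⁻¹BK⁻¹.
det A = -2, so A⁻¹ = [[2, 4, 1], [-3, -7, -2], [9/2, 10, 3]].
K has determinant 6; K⁻¹ = [[-1/3, -2/3], [1/2, 1/2]].
A⁻¹B = [[-18, -18], [12, 14], [27, 26]].
M = (A⁻¹B)K⁻¹ = [[-3, 3], [3, -1], [4, -5]].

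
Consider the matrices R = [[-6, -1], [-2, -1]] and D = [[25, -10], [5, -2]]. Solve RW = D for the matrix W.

W = [[-5, 2], [5, -2]]

Since R multiplies W on the left, W = R⁻¹D.
R has determinant 4; R⁻¹ = [[-1/4, 1/4], [1/2, -3/2]].
W = R⁻¹D = [[-1/4, 1/4], [1/2, -3/2]] · [[25, -10], [5, -2]] = [[-5, 2], [5, -2]].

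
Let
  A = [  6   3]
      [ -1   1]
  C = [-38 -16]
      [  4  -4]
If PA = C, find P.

P = [[-6, 2], [0, -4]]

Since A sits to the right of P, P = CA⁻¹.
A has determinant 9; A⁻¹ = [[1/9, -1/3], [1/9, 2/3]].
P = CA⁻¹ = [[-38, -16], [4, -4]] · [[1/9, -1/3], [1/9, 2/3]] = [[-6, 2], [0, -4]].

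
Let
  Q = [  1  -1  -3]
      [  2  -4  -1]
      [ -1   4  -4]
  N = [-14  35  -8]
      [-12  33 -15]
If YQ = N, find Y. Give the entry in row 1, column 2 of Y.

Right-multiplying both sides by Q⁻¹ gives Y = NQ⁻¹.
det Q = -1; the adjugate gives Q⁻¹ = [[-20, 16, 11], [-9, 7, 5], [-4, 3, 2]].
Y = NQ⁻¹ = [[-14, 35, -8], [-12, 33, -15]] · [[-20, 16, 11], [-9, 7, 5], [-4, 3, 2]] = [[-3, -3, 5], [3, -6, 3]].

-3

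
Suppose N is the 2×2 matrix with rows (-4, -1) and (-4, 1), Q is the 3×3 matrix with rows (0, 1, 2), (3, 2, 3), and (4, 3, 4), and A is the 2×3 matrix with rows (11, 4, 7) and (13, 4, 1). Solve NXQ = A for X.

Isolating X: multiply by N⁻¹ from the left and Q⁻¹ from the right, so X = N⁻¹AQ⁻¹.
N has determinant -8; N⁻¹ = [[-1/8, -1/8], [-1/2, 1/2]].
det Q = 2; the adjugate gives Q⁻¹ = [[-1/2, 1, -1/2], [0, -4, 3], [1/2, 2, -3/2]].
N⁻¹A = [[-3, -1, -1], [1, 0, -3]].
X = (N⁻¹A)Q⁻¹ = [[1, -1, 0], [-2, -5, 4]].

X = [[1, -1, 0], [-2, -5, 4]]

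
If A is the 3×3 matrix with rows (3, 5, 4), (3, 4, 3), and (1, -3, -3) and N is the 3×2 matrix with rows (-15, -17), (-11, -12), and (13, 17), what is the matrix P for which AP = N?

P = [[1, 2], [-2, -3], [-2, -2]]

A is on the left of P, so left-multiply by A⁻¹: P = A⁻¹N.
A has determinant -1; A⁻¹ = [[3, -3, 1], [-12, 13, -3], [13, -14, 3]].
P = A⁻¹N = [[3, -3, 1], [-12, 13, -3], [13, -14, 3]] · [[-15, -17], [-11, -12], [13, 17]] = [[1, 2], [-2, -3], [-2, -2]].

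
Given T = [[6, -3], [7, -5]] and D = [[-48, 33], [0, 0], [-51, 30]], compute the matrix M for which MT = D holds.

Since T sits to the right of M, M = DT⁻¹.
det T = -9, so T⁻¹ = [[5/9, -1/3], [7/9, -2/3]].
M = DT⁻¹ = [[-48, 33], [0, 0], [-51, 30]] · [[5/9, -1/3], [7/9, -2/3]] = [[-1, -6], [0, 0], [-5, -3]].

M = [[-1, -6], [0, 0], [-5, -3]]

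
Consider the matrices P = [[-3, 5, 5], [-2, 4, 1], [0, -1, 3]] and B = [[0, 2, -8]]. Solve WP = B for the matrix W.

W = [[-4, 6, 2]]

Right-multiplying both sides by P⁻¹ gives W = BP⁻¹.
P has determinant 1; P⁻¹ = [[13, -20, -15], [6, -9, -7], [2, -3, -2]].
W = BP⁻¹ = [[0, 2, -8]] · [[13, -20, -15], [6, -9, -7], [2, -3, -2]] = [[-4, 6, 2]].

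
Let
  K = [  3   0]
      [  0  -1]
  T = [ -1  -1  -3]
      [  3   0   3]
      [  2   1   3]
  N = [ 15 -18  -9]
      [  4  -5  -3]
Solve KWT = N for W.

W = [[2, 5, -4], [-2, -4, 3]]

Isolating W: multiply by K⁻¹ from the left and T⁻¹ from the right, so W = K⁻¹NT⁻¹.
K has determinant -3; K⁻¹ = [[1/3, 0], [0, -1]].
det T = -3, so T⁻¹ = [[1, 0, 1], [1, -1, 2], [-1, 1/3, -1]].
K⁻¹N = [[5, -6, -3], [-4, 5, 3]].
W = (K⁻¹N)T⁻¹ = [[2, 5, -4], [-2, -4, 3]].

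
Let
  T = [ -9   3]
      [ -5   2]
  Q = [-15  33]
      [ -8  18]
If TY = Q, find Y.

Y = [[2, -4], [1, -1]]

Since T multiplies Y on the left, Y = T⁻¹Q.
T has determinant -3; T⁻¹ = [[-2/3, 1], [-5/3, 3]].
Y = T⁻¹Q = [[-2/3, 1], [-5/3, 3]] · [[-15, 33], [-8, 18]] = [[2, -4], [1, -1]].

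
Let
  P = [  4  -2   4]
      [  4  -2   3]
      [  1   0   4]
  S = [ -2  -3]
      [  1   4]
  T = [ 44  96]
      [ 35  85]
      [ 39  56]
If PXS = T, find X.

X = [[0, 3], [-2, -2], [-5, -1]]

Isolating X: multiply by P⁻¹ from the left and S⁻¹ from the right, so X = P⁻¹TS⁻¹.
det P = 2, so P⁻¹ = [[-4, 4, 1], [-13/2, 6, 2], [1, -1, 0]].
det S = -5; the adjugate gives S⁻¹ = [[-4/5, -3/5], [1/5, 2/5]].
P⁻¹T = [[3, 12], [2, -2], [9, 11]].
X = (P⁻¹T)S⁻¹ = [[0, 3], [-2, -2], [-5, -1]].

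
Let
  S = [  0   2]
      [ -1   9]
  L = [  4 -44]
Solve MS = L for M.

Since S sits to the right of M, M = LS⁻¹.
det S = 2; the adjugate gives S⁻¹ = [[9/2, -1], [1/2, 0]].
M = LS⁻¹ = [[4, -44]] · [[9/2, -1], [1/2, 0]] = [[-4, -4]].

M = [[-4, -4]]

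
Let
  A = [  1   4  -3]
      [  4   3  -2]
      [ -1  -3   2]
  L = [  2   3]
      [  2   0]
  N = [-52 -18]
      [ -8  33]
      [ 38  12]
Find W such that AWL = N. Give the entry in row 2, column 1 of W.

Isolating W: multiply by A⁻¹ from the left and L⁻¹ from the right, so W = A⁻¹NL⁻¹.
A has determinant 3; A⁻¹ = [[0, 1/3, 1/3], [-2, -1/3, -10/3], [-3, -1/3, -13/3]].
L has determinant -6; L⁻¹ = [[0, 1/2], [1/3, -1/3]].
A⁻¹N = [[10, 15], [-20, -15], [-6, -9]].
W = (A⁻¹N)L⁻¹ = [[5, 0], [-5, -5], [-3, 0]].

-5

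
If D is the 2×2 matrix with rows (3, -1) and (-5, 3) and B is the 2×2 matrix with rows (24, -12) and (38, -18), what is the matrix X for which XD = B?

X = [[3, -3], [6, -4]]

Since D sits to the right of X, X = BD⁻¹.
D has determinant 4; D⁻¹ = [[3/4, 1/4], [5/4, 3/4]].
X = BD⁻¹ = [[24, -12], [38, -18]] · [[3/4, 1/4], [5/4, 3/4]] = [[3, -3], [6, -4]].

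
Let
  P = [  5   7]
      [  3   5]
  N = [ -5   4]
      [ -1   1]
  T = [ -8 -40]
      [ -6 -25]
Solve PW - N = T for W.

PW = T + N = [[-13, -36], [-7, -24]].
Since P multiplies W on the left, W = P⁻¹(T + N).
det P = 4, so P⁻¹ = [[5/4, -7/4], [-3/4, 5/4]].
W = P⁻¹(T + N) = [[-4, -3], [1, -3]].

W = [[-4, -3], [1, -3]]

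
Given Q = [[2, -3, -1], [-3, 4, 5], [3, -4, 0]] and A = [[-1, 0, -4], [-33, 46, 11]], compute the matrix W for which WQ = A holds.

Since Q sits to the right of W, W = AQ⁻¹.
det Q = -5; the adjugate gives Q⁻¹ = [[-4, -4/5, 11/5], [-3, -3/5, 7/5], [0, 1/5, 1/5]].
W = AQ⁻¹ = [[-1, 0, -4], [-33, 46, 11]] · [[-4, -4/5, 11/5], [-3, -3/5, 7/5], [0, 1/5, 1/5]] = [[4, 0, -3], [-6, 1, -6]].

W = [[4, 0, -3], [-6, 1, -6]]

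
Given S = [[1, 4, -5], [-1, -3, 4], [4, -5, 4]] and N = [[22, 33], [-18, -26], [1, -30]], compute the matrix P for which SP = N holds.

P = [[5, 0], [3, 2], [-1, -5]]

Left-multiplying both sides by S⁻¹ gives P = S⁻¹N.
det S = 3, so S⁻¹ = [[8/3, 3, 1/3], [20/3, 8, 1/3], [17/3, 7, 1/3]].
P = S⁻¹N = [[8/3, 3, 1/3], [20/3, 8, 1/3], [17/3, 7, 1/3]] · [[22, 33], [-18, -26], [1, -30]] = [[5, 0], [3, 2], [-1, -5]].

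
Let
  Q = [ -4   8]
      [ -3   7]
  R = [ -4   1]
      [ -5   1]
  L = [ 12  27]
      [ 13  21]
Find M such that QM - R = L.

QM = L + R = [[8, 28], [8, 22]].
Left-multiplying both sides by Q⁻¹ gives M = Q⁻¹(L + R).
det Q = -4, so Q⁻¹ = [[-7/4, 2], [-3/4, 1]].
M = Q⁻¹(L + R) = [[2, -5], [2, 1]].

M = [[2, -5], [2, 1]]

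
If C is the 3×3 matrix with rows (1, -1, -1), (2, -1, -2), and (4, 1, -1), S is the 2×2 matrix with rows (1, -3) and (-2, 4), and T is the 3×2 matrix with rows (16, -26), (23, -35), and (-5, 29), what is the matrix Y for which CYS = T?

Y = [[-5, -2], [1, 5], [0, 4]]

Left-multiply by C⁻¹ and right-multiply by S⁻¹: Y = C⁻¹TS⁻¹.
det C = 3, so C⁻¹ = [[1, -2/3, 1/3], [-2, 1, 0], [2, -5/3, 1/3]].
det S = -2, so S⁻¹ = [[-2, -3/2], [-1, -1/2]].
C⁻¹T = [[-1, 7], [-9, 17], [-8, 16]].
Y = (C⁻¹T)S⁻¹ = [[-5, -2], [1, 5], [0, 4]].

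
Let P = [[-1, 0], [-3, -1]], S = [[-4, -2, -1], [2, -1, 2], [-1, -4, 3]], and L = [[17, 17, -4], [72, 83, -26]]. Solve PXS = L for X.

Isolating X: multiply by P⁻¹ from the left and S⁻¹ from the right, so X = P⁻¹LS⁻¹.
det P = 1, so P⁻¹ = [[-1, 0], [3, -1]].
S has determinant 5; S⁻¹ = [[1, 2, -1], [-8/5, -13/5, 6/5], [-9/5, -14/5, 8/5]].
P⁻¹L = [[-17, -17, 4], [-21, -32, 14]].
X = (P⁻¹L)S⁻¹ = [[3, -1, 3], [5, 2, 5]].

X = [[3, -1, 3], [5, 2, 5]]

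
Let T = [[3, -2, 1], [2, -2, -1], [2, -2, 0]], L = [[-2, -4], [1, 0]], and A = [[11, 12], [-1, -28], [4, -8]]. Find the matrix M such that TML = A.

M = [[0, 2], [-1, -2], [-5, -5]]

Isolating M: multiply by T⁻¹ from the left and L⁻¹ from the right, so M = T⁻¹AL⁻¹.
det T = -2; the adjugate gives T⁻¹ = [[1, 1, -2], [1, 1, -5/2], [0, -1, 1]].
det L = 4, so L⁻¹ = [[0, 1], [-1/4, -1/2]].
T⁻¹A = [[2, 0], [0, 4], [5, 20]].
M = (T⁻¹A)L⁻¹ = [[0, 2], [-1, -2], [-5, -5]].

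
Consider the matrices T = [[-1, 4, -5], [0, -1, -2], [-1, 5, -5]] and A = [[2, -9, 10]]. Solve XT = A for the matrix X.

T is on the right of X, so right-multiply by T⁻¹: X = AT⁻¹.
det T = -2; the adjugate gives T⁻¹ = [[-15/2, 5/2, 13/2], [-1, 0, 1], [1/2, -1/2, -1/2]].
X = AT⁻¹ = [[2, -9, 10]] · [[-15/2, 5/2, 13/2], [-1, 0, 1], [1/2, -1/2, -1/2]] = [[-1, 0, -1]].

X = [[-1, 0, -1]]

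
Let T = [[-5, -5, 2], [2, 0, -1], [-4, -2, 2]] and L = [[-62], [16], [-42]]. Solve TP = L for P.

P = [[5], [5], [-6]]

T is on the left of P, so left-multiply by T⁻¹: P = T⁻¹L.
det T = 2; the adjugate gives T⁻¹ = [[-1, 3, 5/2], [0, -1, -1/2], [-2, 5, 5]].
P = T⁻¹L = [[-1, 3, 5/2], [0, -1, -1/2], [-2, 5, 5]] · [[-62], [16], [-42]] = [[5], [5], [-6]].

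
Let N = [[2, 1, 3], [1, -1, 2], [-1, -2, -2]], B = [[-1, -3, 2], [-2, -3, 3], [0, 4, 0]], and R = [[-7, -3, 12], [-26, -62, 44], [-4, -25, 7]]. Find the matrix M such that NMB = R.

M = [[-4, -5, 2], [-4, -3, 2], [5, 5, -1]]

Isolating M: multiply by N⁻¹ from the left and B⁻¹ from the right, so M = N⁻¹RB⁻¹.
det N = 3; the adjugate gives N⁻¹ = [[2, -4/3, 5/3], [0, -1/3, -1/3], [-1, 1, -1]].
B has determinant -4; B⁻¹ = [[3, -2, 3/4], [0, 0, 1/4], [2, -1, 3/4]].
N⁻¹R = [[14, 35, -23], [10, 29, -17], [-15, -34, 25]].
M = (N⁻¹R)B⁻¹ = [[-4, -5, 2], [-4, -3, 2], [5, 5, -1]].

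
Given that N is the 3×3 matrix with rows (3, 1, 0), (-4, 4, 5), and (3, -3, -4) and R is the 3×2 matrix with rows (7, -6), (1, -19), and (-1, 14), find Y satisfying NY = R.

N is on the left of Y, so left-multiply by N⁻¹: Y = N⁻¹R.
det N = -4; the adjugate gives N⁻¹ = [[1/4, -1, -5/4], [1/4, 3, 15/4], [0, -3, -4]].
Y = N⁻¹R = [[1/4, -1, -5/4], [1/4, 3, 15/4], [0, -3, -4]] · [[7, -6], [1, -19], [-1, 14]] = [[2, 0], [1, -6], [1, 1]].

Y = [[2, 0], [1, -6], [1, 1]]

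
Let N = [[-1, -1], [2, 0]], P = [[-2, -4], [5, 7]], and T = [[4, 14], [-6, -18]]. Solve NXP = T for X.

X = [[4, 1], [3, 1]]

X = N⁻¹TP⁻¹ (apply N⁻¹ on the left and P⁻¹ on the right).
det N = 2; the adjugate gives N⁻¹ = [[0, 1/2], [-1, -1/2]].
P has determinant 6; P⁻¹ = [[7/6, 2/3], [-5/6, -1/3]].
N⁻¹T = [[-3, -9], [-1, -5]].
X = (N⁻¹T)P⁻¹ = [[4, 1], [3, 1]].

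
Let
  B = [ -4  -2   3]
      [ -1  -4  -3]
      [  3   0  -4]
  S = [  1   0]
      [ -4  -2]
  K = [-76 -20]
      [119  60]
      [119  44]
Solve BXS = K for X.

Isolating X: multiply by B⁻¹ from the left and S⁻¹ from the right, so X = B⁻¹KS⁻¹.
det B = -2, so B⁻¹ = [[-8, 4, -9], [13/2, -7/2, 15/2], [-6, 3, -7]].
det S = -2, so S⁻¹ = [[1, 0], [-2, -1/2]].
B⁻¹K = [[13, 4], [-18, -10], [-20, -8]].
X = (B⁻¹K)S⁻¹ = [[5, -2], [2, 5], [-4, 4]].

X = [[5, -2], [2, 5], [-4, 4]]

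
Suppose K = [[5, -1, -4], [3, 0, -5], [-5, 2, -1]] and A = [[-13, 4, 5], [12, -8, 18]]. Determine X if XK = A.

X = [[-6, 4, -1], [-2, -1, -5]]

Since K sits to the right of X, X = AK⁻¹.
K has determinant -2; K⁻¹ = [[-5, 9/2, -5/2], [-14, 25/2, -13/2], [-3, 5/2, -3/2]].
X = AK⁻¹ = [[-13, 4, 5], [12, -8, 18]] · [[-5, 9/2, -5/2], [-14, 25/2, -13/2], [-3, 5/2, -3/2]] = [[-6, 4, -1], [-2, -1, -5]].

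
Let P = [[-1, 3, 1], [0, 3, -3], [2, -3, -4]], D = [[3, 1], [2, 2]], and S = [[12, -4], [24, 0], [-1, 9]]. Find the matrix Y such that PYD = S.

Left-multiply by P⁻¹ and right-multiply by D⁻¹: Y = P⁻¹SD⁻¹.
P has determinant -3; P⁻¹ = [[7, -3, 4], [2, -2/3, 1], [2, -1, 1]].
det D = 4; the adjugate gives D⁻¹ = [[1/2, -1/4], [-1/2, 3/4]].
P⁻¹S = [[8, 8], [7, 1], [-1, 1]].
Y = (P⁻¹S)D⁻¹ = [[0, 4], [3, -1], [-1, 1]].

Y = [[0, 4], [3, -1], [-1, 1]]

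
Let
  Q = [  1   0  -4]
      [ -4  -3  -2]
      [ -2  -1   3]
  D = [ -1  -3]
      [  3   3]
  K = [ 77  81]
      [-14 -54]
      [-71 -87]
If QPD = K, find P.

Isolating P: multiply by Q⁻¹ from the left and D⁻¹ from the right, so P = Q⁻¹KD⁻¹.
det Q = -3, so Q⁻¹ = [[11/3, -4/3, 4], [-16/3, 5/3, -6], [2/3, -1/3, 1]].
D has determinant 6; D⁻¹ = [[1/2, 1/2], [-1/2, -1/6]].
Q⁻¹K = [[17, 21], [-8, 0], [-15, -15]].
P = (Q⁻¹K)D⁻¹ = [[-2, 5], [-4, -4], [0, -5]].

P = [[-2, 5], [-4, -4], [0, -5]]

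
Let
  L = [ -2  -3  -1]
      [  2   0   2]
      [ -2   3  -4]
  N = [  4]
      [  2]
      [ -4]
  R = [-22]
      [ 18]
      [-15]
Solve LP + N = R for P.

P = [[3], [5], [5]]

LP = R − N = [[-26], [16], [-11]].
Since L multiplies P on the left, P = L⁻¹(R − N).
det L = -6, so L⁻¹ = [[1, 5/2, 1], [-2/3, -1, -1/3], [-1, -2, -1]].
P = L⁻¹(R − N) = [[3], [5], [5]].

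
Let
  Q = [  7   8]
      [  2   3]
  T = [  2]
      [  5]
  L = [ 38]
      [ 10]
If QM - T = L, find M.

M = [[0], [5]]

QM = L + T = [[40], [15]].
Q is on the left of M, so left-multiply by Q⁻¹: M = Q⁻¹(L + T).
Q has determinant 5; Q⁻¹ = [[3/5, -8/5], [-2/5, 7/5]].
M = Q⁻¹(L + T) = [[0], [5]].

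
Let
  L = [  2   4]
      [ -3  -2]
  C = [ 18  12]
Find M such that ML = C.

Since L sits to the right of M, M = CL⁻¹.
L has determinant 8; L⁻¹ = [[-1/4, -1/2], [3/8, 1/4]].
M = CL⁻¹ = [[18, 12]] · [[-1/4, -1/2], [3/8, 1/4]] = [[0, -6]].

M = [[0, -6]]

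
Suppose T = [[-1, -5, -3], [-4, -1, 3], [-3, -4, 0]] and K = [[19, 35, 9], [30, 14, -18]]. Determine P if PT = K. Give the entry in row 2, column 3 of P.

Since T sits to the right of P, P = KT⁻¹.
det T = -6, so T⁻¹ = [[-2, -2, 3], [3/2, 3/2, -5/2], [-13/6, -11/6, 19/6]].
P = KT⁻¹ = [[19, 35, 9], [30, 14, -18]] · [[-2, -2, 3], [3/2, 3/2, -5/2], [-13/6, -11/6, 19/6]] = [[-5, -2, -2], [0, -6, -2]].

-2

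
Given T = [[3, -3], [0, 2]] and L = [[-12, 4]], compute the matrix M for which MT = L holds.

T is on the right of M, so right-multiply by T⁻¹: M = LT⁻¹.
T has determinant 6; T⁻¹ = [[1/3, 1/2], [0, 1/2]].
M = LT⁻¹ = [[-12, 4]] · [[1/3, 1/2], [0, 1/2]] = [[-4, -4]].

M = [[-4, -4]]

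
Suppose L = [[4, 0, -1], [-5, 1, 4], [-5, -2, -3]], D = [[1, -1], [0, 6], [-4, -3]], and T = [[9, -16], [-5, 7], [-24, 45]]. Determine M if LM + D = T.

LM = T − D = [[8, -15], [-5, 1], [-20, 48]].
L is on the left of M, so left-multiply by L⁻¹: M = L⁻¹(T − D).
L has determinant 5; L⁻¹ = [[1, 2/5, 1/5], [-7, -17/5, -11/5], [3, 8/5, 4/5]].
M = L⁻¹(T − D) = [[2, -5], [5, -4], [0, -5]].

M = [[2, -5], [5, -4], [0, -5]]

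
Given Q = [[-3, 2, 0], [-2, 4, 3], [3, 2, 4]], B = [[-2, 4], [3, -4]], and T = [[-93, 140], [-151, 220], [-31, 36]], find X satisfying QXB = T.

X = [[-4, 5], [0, -4], [2, -5]]

Left-multiply by Q⁻¹ and right-multiply by B⁻¹: X = Q⁻¹TB⁻¹.
det Q = 4; the adjugate gives Q⁻¹ = [[5/2, -2, 3/2], [17/4, -3, 9/4], [-4, 3, -2]].
B has determinant -4; B⁻¹ = [[1, 1], [3/4, 1/2]].
Q⁻¹T = [[23, -36], [-12, 16], [-19, 28]].
X = (Q⁻¹T)B⁻¹ = [[-4, 5], [0, -4], [2, -5]].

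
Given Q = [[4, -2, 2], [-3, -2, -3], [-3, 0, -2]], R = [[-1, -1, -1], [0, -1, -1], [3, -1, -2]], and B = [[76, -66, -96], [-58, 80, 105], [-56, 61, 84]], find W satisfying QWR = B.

W = [[3, 5, 5], [1, 4, -1], [2, 5, 4]]

Left-multiply by Q⁻¹ and right-multiply by R⁻¹: W = Q⁻¹BR⁻¹.
det Q = -2; the adjugate gives Q⁻¹ = [[-2, 2, -5], [-3/2, 1, -3], [3, -3, 7]].
R has determinant -1; R⁻¹ = [[-1, 1, 0], [3, -5, 1], [-3, 4, -1]].
Q⁻¹B = [[12, -13, -18], [-4, -4, -3], [10, -11, -15]].
W = (Q⁻¹B)R⁻¹ = [[3, 5, 5], [1, 4, -1], [2, 5, 4]].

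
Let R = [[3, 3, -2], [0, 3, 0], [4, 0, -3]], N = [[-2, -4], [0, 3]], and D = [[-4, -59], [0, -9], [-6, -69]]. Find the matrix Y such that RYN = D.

Y = [[0, -4], [0, -1], [-1, 1]]

Y = R⁻¹DN⁻¹ (apply R⁻¹ on the left and N⁻¹ on the right).
det R = -3; the adjugate gives R⁻¹ = [[3, -3, -2], [0, 1/3, 0], [4, -4, -3]].
det N = -6, so N⁻¹ = [[-1/2, -2/3], [0, 1/3]].
R⁻¹D = [[0, -12], [0, -3], [2, 7]].
Y = (R⁻¹D)N⁻¹ = [[0, -4], [0, -1], [-1, 1]].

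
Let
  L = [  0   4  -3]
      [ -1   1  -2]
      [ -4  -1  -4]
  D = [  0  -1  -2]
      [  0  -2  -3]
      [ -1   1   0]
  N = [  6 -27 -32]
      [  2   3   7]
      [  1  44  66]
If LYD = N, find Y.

Y = [[-2, 3, 3], [1, 4, -3], [1, 2, -2]]

Left-multiply by L⁻¹ and right-multiply by D⁻¹: Y = L⁻¹ND⁻¹.
det L = 1, so L⁻¹ = [[-6, 19, -5], [4, -12, 3], [5, -16, 4]].
det D = 1, so D⁻¹ = [[3, -2, -1], [3, -2, 0], [-2, 1, 0]].
L⁻¹N = [[-3, -1, -5], [3, -12, -14], [2, -7, -8]].
Y = (L⁻¹N)D⁻¹ = [[-2, 3, 3], [1, 4, -3], [1, 2, -2]].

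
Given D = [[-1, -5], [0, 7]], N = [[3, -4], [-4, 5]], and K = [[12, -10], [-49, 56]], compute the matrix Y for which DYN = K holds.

Y = [[5, -2], [3, 4]]

Y = D⁻¹KN⁻¹ (apply D⁻¹ on the left and N⁻¹ on the right).
det D = -7, so D⁻¹ = [[-1, -5/7], [0, 1/7]].
det N = -1, so N⁻¹ = [[-5, -4], [-4, -3]].
D⁻¹K = [[23, -30], [-7, 8]].
Y = (D⁻¹K)N⁻¹ = [[5, -2], [3, 4]].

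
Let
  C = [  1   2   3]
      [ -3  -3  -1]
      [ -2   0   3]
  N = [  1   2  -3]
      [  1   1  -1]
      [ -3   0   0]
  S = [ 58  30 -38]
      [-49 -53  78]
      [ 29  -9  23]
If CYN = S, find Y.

Y = [[4, -5, -2], [5, 5, 1], [-2, 3, -4]]

Y = C⁻¹SN⁻¹ (apply C⁻¹ on the left and N⁻¹ on the right).
det C = -5, so C⁻¹ = [[9/5, 6/5, -7/5], [-11/5, -9/5, 8/5], [6/5, 4/5, -3/5]].
det N = -3, so N⁻¹ = [[0, 0, -1/3], [-1, 3, 2/3], [-1, 2, 1/3]].
C⁻¹S = [[5, 3, -7], [7, 15, -20], [13, -1, 3]].
Y = (C⁻¹S)N⁻¹ = [[4, -5, -2], [5, 5, 1], [-2, 3, -4]].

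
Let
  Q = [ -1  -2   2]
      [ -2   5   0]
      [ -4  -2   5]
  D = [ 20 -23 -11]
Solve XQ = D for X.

X = [[2, -5, -3]]

Since Q sits to the right of X, X = DQ⁻¹.
det Q = 3, so Q⁻¹ = [[25/3, 2, -10/3], [10/3, 1, -4/3], [8, 2, -3]].
X = DQ⁻¹ = [[20, -23, -11]] · [[25/3, 2, -10/3], [10/3, 1, -4/3], [8, 2, -3]] = [[2, -5, -3]].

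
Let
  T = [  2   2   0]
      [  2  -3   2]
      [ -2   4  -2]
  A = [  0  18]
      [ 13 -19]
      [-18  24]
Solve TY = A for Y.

T is on the left of Y, so left-multiply by T⁻¹: Y = T⁻¹A.
T has determinant -4; T⁻¹ = [[1/2, -1, -1], [0, 1, 1], [-1/2, 3, 5/2]].
Y = T⁻¹A = [[1/2, -1, -1], [0, 1, 1], [-1/2, 3, 5/2]] · [[0, 18], [13, -19], [-18, 24]] = [[5, 4], [-5, 5], [-6, -6]].

Y = [[5, 4], [-5, 5], [-6, -6]]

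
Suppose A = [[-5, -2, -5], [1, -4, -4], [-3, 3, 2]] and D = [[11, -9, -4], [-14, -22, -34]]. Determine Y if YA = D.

Y = [[-2, 4, 1], [6, -2, -6]]

A is on the right of Y, so right-multiply by A⁻¹: Y = DA⁻¹.
det A = 5; the adjugate gives A⁻¹ = [[4/5, -11/5, -12/5], [2, -5, -5], [-9/5, 21/5, 22/5]].
Y = DA⁻¹ = [[11, -9, -4], [-14, -22, -34]] · [[4/5, -11/5, -12/5], [2, -5, -5], [-9/5, 21/5, 22/5]] = [[-2, 4, 1], [6, -2, -6]].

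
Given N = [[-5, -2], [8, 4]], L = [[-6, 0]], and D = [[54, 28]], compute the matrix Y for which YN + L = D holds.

Y = [[-4, 5]]

YN = D − L = [[60, 28]].
N is on the right of Y, so right-multiply by N⁻¹: Y = (D − L)N⁻¹.
N has determinant -4; N⁻¹ = [[-1, -1/2], [2, 5/4]].
Y = (D − L)N⁻¹ = [[-4, 5]].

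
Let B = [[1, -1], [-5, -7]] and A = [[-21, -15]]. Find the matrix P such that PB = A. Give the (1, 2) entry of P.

3

B is on the right of P, so right-multiply by B⁻¹: P = AB⁻¹.
B has determinant -12; B⁻¹ = [[7/12, -1/12], [-5/12, -1/12]].
P = AB⁻¹ = [[-21, -15]] · [[7/12, -1/12], [-5/12, -1/12]] = [[-6, 3]].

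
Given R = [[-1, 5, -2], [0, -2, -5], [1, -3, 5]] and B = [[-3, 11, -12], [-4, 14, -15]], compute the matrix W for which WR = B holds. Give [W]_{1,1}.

1

Right-multiplying both sides by R⁻¹ gives W = BR⁻¹.
det R = -4; the adjugate gives R⁻¹ = [[25/4, 19/4, 29/4], [5/4, 3/4, 5/4], [-1/2, -1/2, -1/2]].
W = BR⁻¹ = [[-3, 11, -12], [-4, 14, -15]] · [[25/4, 19/4, 29/4], [5/4, 3/4, 5/4], [-1/2, -1/2, -1/2]] = [[1, 0, -2], [0, -1, -4]].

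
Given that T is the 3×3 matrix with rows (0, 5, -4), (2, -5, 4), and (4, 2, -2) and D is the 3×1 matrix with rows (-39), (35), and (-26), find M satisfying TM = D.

Left-multiplying both sides by T⁻¹ gives M = T⁻¹D.
det T = 4, so T⁻¹ = [[1/2, 1/2, 0], [5, 4, -2], [6, 5, -5/2]].
M = T⁻¹D = [[1/2, 1/2, 0], [5, 4, -2], [6, 5, -5/2]] · [[-39], [35], [-26]] = [[-2], [-3], [6]].

M = [[-2], [-3], [6]]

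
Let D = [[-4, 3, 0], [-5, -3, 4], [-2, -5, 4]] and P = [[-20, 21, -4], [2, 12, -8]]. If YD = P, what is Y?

D is on the right of Y, so right-multiply by D⁻¹: Y = PD⁻¹.
det D = 4, so D⁻¹ = [[2, -3, 3], [3, -4, 4], [19/4, -13/2, 27/4]].
Y = PD⁻¹ = [[-20, 21, -4], [2, 12, -8]] · [[2, -3, 3], [3, -4, 4], [19/4, -13/2, 27/4]] = [[4, 2, -3], [2, -2, 0]].

Y = [[4, 2, -3], [2, -2, 0]]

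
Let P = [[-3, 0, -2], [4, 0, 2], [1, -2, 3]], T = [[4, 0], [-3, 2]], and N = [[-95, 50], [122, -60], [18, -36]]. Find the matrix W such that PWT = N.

W = P⁻¹NT⁻¹ (apply P⁻¹ on the left and T⁻¹ on the right).
det P = 4; the adjugate gives P⁻¹ = [[1, 1, 0], [-5/2, -7/4, -1/2], [-2, -3/2, 0]].
T has determinant 8; T⁻¹ = [[1/4, 0], [3/8, 1/2]].
P⁻¹N = [[27, -10], [15, -2], [7, -10]].
W = (P⁻¹N)T⁻¹ = [[3, -5], [3, -1], [-2, -5]].

W = [[3, -5], [3, -1], [-2, -5]]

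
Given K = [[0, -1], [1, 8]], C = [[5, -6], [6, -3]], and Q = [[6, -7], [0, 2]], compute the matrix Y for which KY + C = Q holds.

KY = Q − C = [[1, -1], [-6, 5]].
K is on the left of Y, so left-multiply by K⁻¹: Y = K⁻¹(Q − C).
det K = 1, so K⁻¹ = [[8, 1], [-1, 0]].
Y = K⁻¹(Q − C) = [[2, -3], [-1, 1]].

Y = [[2, -3], [-1, 1]]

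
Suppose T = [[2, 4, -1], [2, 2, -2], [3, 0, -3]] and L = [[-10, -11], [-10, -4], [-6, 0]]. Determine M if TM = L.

M = [[4, -3], [-3, -2], [6, -3]]

Since T multiplies M on the left, M = T⁻¹L.
det T = -6; the adjugate gives T⁻¹ = [[1, -2, 1], [0, 1/2, -1/3], [1, -2, 2/3]].
M = T⁻¹L = [[1, -2, 1], [0, 1/2, -1/3], [1, -2, 2/3]] · [[-10, -11], [-10, -4], [-6, 0]] = [[4, -3], [-3, -2], [6, -3]].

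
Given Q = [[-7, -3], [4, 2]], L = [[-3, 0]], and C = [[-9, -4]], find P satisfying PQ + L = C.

PQ = C − L = [[-6, -4]].
Q is on the right of P, so right-multiply by Q⁻¹: P = (C − L)Q⁻¹.
Q has determinant -2; Q⁻¹ = [[-1, -3/2], [2, 7/2]].
P = (C − L)Q⁻¹ = [[-2, -5]].

P = [[-2, -5]]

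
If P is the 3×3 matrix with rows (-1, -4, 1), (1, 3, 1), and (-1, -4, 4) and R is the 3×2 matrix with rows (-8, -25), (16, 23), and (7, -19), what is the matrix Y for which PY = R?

Y = [[5, 3], [2, 6], [5, 2]]

Left-multiplying both sides by P⁻¹ gives Y = P⁻¹R.
det P = 3, so P⁻¹ = [[16/3, 4, -7/3], [-5/3, -1, 2/3], [-1/3, 0, 1/3]].
Y = P⁻¹R = [[16/3, 4, -7/3], [-5/3, -1, 2/3], [-1/3, 0, 1/3]] · [[-8, -25], [16, 23], [7, -19]] = [[5, 3], [2, 6], [5, 2]].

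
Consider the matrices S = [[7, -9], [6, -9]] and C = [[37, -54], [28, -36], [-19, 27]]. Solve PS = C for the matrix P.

S is on the right of P, so right-multiply by S⁻¹: P = CS⁻¹.
det S = -9; the adjugate gives S⁻¹ = [[1, -1], [2/3, -7/9]].
P = CS⁻¹ = [[37, -54], [28, -36], [-19, 27]] · [[1, -1], [2/3, -7/9]] = [[1, 5], [4, 0], [-1, -2]].

P = [[1, 5], [4, 0], [-1, -2]]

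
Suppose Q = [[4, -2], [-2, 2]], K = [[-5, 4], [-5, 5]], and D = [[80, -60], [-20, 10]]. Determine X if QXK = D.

Isolating X: multiply by Q⁻¹ from the left and K⁻¹ from the right, so X = Q⁻¹DK⁻¹.
Q has determinant 4; Q⁻¹ = [[1/2, 1/2], [1/2, 1]].
det K = -5; the adjugate gives K⁻¹ = [[-1, 4/5], [-1, 1]].
Q⁻¹D = [[30, -25], [20, -20]].
X = (Q⁻¹D)K⁻¹ = [[-5, -1], [0, -4]].

X = [[-5, -1], [0, -4]]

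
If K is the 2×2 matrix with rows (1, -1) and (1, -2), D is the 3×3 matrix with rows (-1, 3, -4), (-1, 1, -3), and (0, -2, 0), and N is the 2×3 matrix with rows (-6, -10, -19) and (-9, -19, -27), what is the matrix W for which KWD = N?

Left-multiply by K⁻¹ and right-multiply by D⁻¹: W = K⁻¹ND⁻¹.
det K = -1; the adjugate gives K⁻¹ = [[2, -1], [1, -1]].
det D = -2; the adjugate gives D⁻¹ = [[3, -4, 5/2], [0, 0, -1/2], [-1, 1, -1]].
K⁻¹N = [[-3, -1, -11], [3, 9, 8]].
W = (K⁻¹N)D⁻¹ = [[2, 1, 4], [1, -4, -5]].

W = [[2, 1, 4], [1, -4, -5]]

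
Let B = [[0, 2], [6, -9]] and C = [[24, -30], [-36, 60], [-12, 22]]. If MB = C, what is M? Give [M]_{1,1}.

3

Right-multiplying both sides by B⁻¹ gives M = CB⁻¹.
det B = -12; the adjugate gives B⁻¹ = [[3/4, 1/6], [1/2, 0]].
M = CB⁻¹ = [[24, -30], [-36, 60], [-12, 22]] · [[3/4, 1/6], [1/2, 0]] = [[3, 4], [3, -6], [2, -2]].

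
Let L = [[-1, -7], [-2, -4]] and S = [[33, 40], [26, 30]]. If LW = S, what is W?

W = [[-5, -5], [-4, -5]]

Since L multiplies W on the left, W = L⁻¹S.
det L = -10, so L⁻¹ = [[2/5, -7/10], [-1/5, 1/10]].
W = L⁻¹S = [[2/5, -7/10], [-1/5, 1/10]] · [[33, 40], [26, 30]] = [[-5, -5], [-4, -5]].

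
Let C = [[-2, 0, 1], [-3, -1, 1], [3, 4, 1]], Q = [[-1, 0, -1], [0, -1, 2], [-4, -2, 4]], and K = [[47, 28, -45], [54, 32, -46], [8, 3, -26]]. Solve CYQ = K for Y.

Y = [[3, 5, 2], [4, -1, -2], [-5, 0, -5]]

Left-multiply by C⁻¹ and right-multiply by Q⁻¹: Y = C⁻¹KQ⁻¹.
det C = 1; the adjugate gives C⁻¹ = [[-5, 4, 1], [6, -5, -1], [-9, 8, 2]].
Q has determinant 4; Q⁻¹ = [[0, 1/2, -1/4], [-2, -2, 1/2], [-1, -1/2, 1/4]].
C⁻¹K = [[-11, -9, 15], [4, 5, -14], [25, 10, -15]].
Y = (C⁻¹K)Q⁻¹ = [[3, 5, 2], [4, -1, -2], [-5, 0, -5]].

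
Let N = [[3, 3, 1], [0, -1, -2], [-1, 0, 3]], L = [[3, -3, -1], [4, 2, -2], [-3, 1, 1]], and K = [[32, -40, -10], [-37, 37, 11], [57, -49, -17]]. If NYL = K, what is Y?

Isolating Y: multiply by N⁻¹ from the left and L⁻¹ from the right, so Y = N⁻¹KL⁻¹.
det N = -4; the adjugate gives N⁻¹ = [[3/4, 9/4, 5/4], [-1/2, -5/2, -3/2], [1/4, 3/4, 3/4]].
det L = -4, so L⁻¹ = [[-1, -1/2, -2], [-1/2, 0, -1/2], [-5/2, -3/2, -9/2]].
N⁻¹K = [[12, -8, -4], [-9, 1, 3], [23, -19, -7]].
Y = (N⁻¹K)L⁻¹ = [[2, 0, -2], [1, 0, 4], [4, -1, -5]].

Y = [[2, 0, -2], [1, 0, 4], [4, -1, -5]]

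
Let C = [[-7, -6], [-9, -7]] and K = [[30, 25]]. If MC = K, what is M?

M = [[-3, -1]]

Since C sits to the right of M, M = KC⁻¹.
det C = -5; the adjugate gives C⁻¹ = [[7/5, -6/5], [-9/5, 7/5]].
M = KC⁻¹ = [[30, 25]] · [[7/5, -6/5], [-9/5, 7/5]] = [[-3, -1]].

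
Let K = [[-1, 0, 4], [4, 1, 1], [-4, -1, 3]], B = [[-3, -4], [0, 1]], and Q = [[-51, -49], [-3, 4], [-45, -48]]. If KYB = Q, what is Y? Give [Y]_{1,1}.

Left-multiply by K⁻¹ and right-multiply by B⁻¹: Y = K⁻¹QB⁻¹.
K has determinant -4; K⁻¹ = [[-1, 1, 1], [4, -13/4, -17/4], [0, 1/4, 1/4]].
det B = -3, so B⁻¹ = [[-1/3, -4/3], [0, 1]].
K⁻¹Q = [[3, 5], [-3, -5], [-12, -11]].
Y = (K⁻¹Q)B⁻¹ = [[-1, 1], [1, -1], [4, 5]].

-1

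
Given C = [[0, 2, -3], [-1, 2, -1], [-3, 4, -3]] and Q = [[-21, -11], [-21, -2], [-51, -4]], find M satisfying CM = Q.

M = [[6, -3], [-6, -1], [3, 3]]

Left-multiplying both sides by C⁻¹ gives M = C⁻¹Q.
det C = -6, so C⁻¹ = [[1/3, 1, -2/3], [0, 3/2, -1/2], [-1/3, 1, -1/3]].
M = C⁻¹Q = [[1/3, 1, -2/3], [0, 3/2, -1/2], [-1/3, 1, -1/3]] · [[-21, -11], [-21, -2], [-51, -4]] = [[6, -3], [-6, -1], [3, 3]].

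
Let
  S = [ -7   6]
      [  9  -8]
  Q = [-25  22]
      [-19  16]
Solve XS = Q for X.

Since S sits to the right of X, X = QS⁻¹.
det S = 2; the adjugate gives S⁻¹ = [[-4, -3], [-9/2, -7/2]].
X = QS⁻¹ = [[-25, 22], [-19, 16]] · [[-4, -3], [-9/2, -7/2]] = [[1, -2], [4, 1]].

X = [[1, -2], [4, 1]]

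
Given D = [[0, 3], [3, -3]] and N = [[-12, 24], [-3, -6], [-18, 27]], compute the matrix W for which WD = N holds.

Right-multiplying both sides by D⁻¹ gives W = ND⁻¹.
D has determinant -9; D⁻¹ = [[1/3, 1/3], [1/3, 0]].
W = ND⁻¹ = [[-12, 24], [-3, -6], [-18, 27]] · [[1/3, 1/3], [1/3, 0]] = [[4, -4], [-3, -1], [3, -6]].

W = [[4, -4], [-3, -1], [3, -6]]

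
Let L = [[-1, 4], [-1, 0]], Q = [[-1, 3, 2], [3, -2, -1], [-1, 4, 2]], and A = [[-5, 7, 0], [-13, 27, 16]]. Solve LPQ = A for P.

Left-multiply by L⁻¹ and right-multiply by Q⁻¹: P = L⁻¹AQ⁻¹.
det L = 4, so L⁻¹ = [[0, -1], [1/4, -1/4]].
det Q = 5; the adjugate gives Q⁻¹ = [[0, 2/5, 1/5], [-1, 0, 1], [2, 1/5, -7/5]].
L⁻¹A = [[13, -27, -16], [2, -5, -4]].
P = (L⁻¹A)Q⁻¹ = [[-5, 2, -2], [-3, 0, 1]].

P = [[-5, 2, -2], [-3, 0, 1]]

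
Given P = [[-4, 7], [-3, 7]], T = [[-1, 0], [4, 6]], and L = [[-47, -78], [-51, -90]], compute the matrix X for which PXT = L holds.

X = P⁻¹LT⁻¹ (apply P⁻¹ on the left and T⁻¹ on the right).
det P = -7, so P⁻¹ = [[-1, 1], [-3/7, 4/7]].
T has determinant -6; T⁻¹ = [[-1, 0], [2/3, 1/6]].
P⁻¹L = [[-4, -12], [-9, -18]].
X = (P⁻¹L)T⁻¹ = [[-4, -2], [-3, -3]].

X = [[-4, -2], [-3, -3]]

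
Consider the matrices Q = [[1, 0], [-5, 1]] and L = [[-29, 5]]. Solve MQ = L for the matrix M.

M = [[-4, 5]]

Right-multiplying both sides by Q⁻¹ gives M = LQ⁻¹.
Q has determinant 1; Q⁻¹ = [[1, 0], [5, 1]].
M = LQ⁻¹ = [[-29, 5]] · [[1, 0], [5, 1]] = [[-4, 5]].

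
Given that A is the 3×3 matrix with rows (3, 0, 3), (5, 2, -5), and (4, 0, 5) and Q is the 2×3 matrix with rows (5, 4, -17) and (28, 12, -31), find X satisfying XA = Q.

A is on the right of X, so right-multiply by A⁻¹: X = QA⁻¹.
det A = 6, so A⁻¹ = [[5/3, 0, -1], [-15/2, 1/2, 5], [-4/3, 0, 1]].
X = QA⁻¹ = [[5, 4, -17], [28, 12, -31]] · [[5/3, 0, -1], [-15/2, 1/2, 5], [-4/3, 0, 1]] = [[1, 2, -2], [-2, 6, 1]].

X = [[1, 2, -2], [-2, 6, 1]]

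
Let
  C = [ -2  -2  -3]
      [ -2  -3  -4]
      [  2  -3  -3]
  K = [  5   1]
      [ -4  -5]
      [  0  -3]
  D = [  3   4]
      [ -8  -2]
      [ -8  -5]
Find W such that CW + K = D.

W = [[-1, -1], [2, 1], [0, -1]]

CW = D − K = [[-2, 3], [-4, 3], [-8, -2]].
Since C multiplies W on the left, W = C⁻¹(D − K).
det C = -2; the adjugate gives C⁻¹ = [[3/2, -3/2, 1/2], [7, -6, 1], [-6, 5, -1]].
W = C⁻¹(D − K) = [[-1, -1], [2, 1], [0, -1]].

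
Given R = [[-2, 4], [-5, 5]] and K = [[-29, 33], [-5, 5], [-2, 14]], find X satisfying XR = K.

X = [[2, 5], [0, 1], [6, -2]]

Right-multiplying both sides by R⁻¹ gives X = KR⁻¹.
det R = 10; the adjugate gives R⁻¹ = [[1/2, -2/5], [1/2, -1/5]].
X = KR⁻¹ = [[-29, 33], [-5, 5], [-2, 14]] · [[1/2, -2/5], [1/2, -1/5]] = [[2, 5], [0, 1], [6, -2]].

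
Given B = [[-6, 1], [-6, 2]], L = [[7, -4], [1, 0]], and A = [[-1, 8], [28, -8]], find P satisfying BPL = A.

Isolating P: multiply by B⁻¹ from the left and L⁻¹ from the right, so P = B⁻¹AL⁻¹.
B has determinant -6; B⁻¹ = [[-1/3, 1/6], [-1, 1]].
L has determinant 4; L⁻¹ = [[0, 1], [-1/4, 7/4]].
B⁻¹A = [[5, -4], [29, -16]].
P = (B⁻¹A)L⁻¹ = [[1, -2], [4, 1]].

P = [[1, -2], [4, 1]]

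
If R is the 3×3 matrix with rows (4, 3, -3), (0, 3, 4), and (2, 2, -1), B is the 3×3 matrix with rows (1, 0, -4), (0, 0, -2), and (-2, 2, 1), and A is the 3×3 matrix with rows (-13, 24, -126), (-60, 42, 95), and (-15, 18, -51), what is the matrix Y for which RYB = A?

Left-multiply by R⁻¹ and right-multiply by B⁻¹: Y = R⁻¹AB⁻¹.
det R = -2, so R⁻¹ = [[11/2, 3/2, -21/2], [-4, -1, 8], [3, 1, -6]].
det B = 4, so B⁻¹ = [[1, -2, 0], [1, -7/4, 1/2], [0, -1/2, 0]].
R⁻¹A = [[-4, 6, -15], [-8, 6, 1], [-9, 6, 23]].
Y = (R⁻¹A)B⁻¹ = [[2, 5, 3], [-2, 5, 3], [-3, -4, 3]].

Y = [[2, 5, 3], [-2, 5, 3], [-3, -4, 3]]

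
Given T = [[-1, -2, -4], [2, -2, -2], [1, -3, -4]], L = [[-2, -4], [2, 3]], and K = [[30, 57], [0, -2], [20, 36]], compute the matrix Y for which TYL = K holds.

Y = T⁻¹KL⁻¹ (apply T⁻¹ on the left and L⁻¹ on the right).
det T = 2, so T⁻¹ = [[1, 2, -2], [3, 4, -5], [-2, -5/2, 3]].
det L = 2, so L⁻¹ = [[3/2, 2], [-1, -1]].
T⁻¹K = [[-10, -19], [-10, -17], [0, -1]].
Y = (T⁻¹K)L⁻¹ = [[4, -1], [2, -3], [1, 1]].

Y = [[4, -1], [2, -3], [1, 1]]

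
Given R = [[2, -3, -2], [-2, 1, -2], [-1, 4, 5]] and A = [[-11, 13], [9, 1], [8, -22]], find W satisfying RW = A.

W = [[-4, 0], [1, -3], [0, -2]]

Since R multiplies W on the left, W = R⁻¹A.
det R = 4; the adjugate gives R⁻¹ = [[13/4, 7/4, 2], [3, 2, 2], [-7/4, -5/4, -1]].
W = R⁻¹A = [[13/4, 7/4, 2], [3, 2, 2], [-7/4, -5/4, -1]] · [[-11, 13], [9, 1], [8, -22]] = [[-4, 0], [1, -3], [0, -2]].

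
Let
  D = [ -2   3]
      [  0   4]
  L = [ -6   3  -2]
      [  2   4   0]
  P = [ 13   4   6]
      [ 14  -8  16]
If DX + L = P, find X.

DX = P − L = [[19, 1, 8], [12, -12, 16]].
Since D multiplies X on the left, X = D⁻¹(P − L).
det D = -8, so D⁻¹ = [[-1/2, 3/8], [0, 1/4]].
X = D⁻¹(P − L) = [[-5, -5, 2], [3, -3, 4]].

X = [[-5, -5, 2], [3, -3, 4]]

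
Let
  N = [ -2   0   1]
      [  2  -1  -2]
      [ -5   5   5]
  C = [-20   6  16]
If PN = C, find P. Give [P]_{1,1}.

4

Right-multiplying both sides by N⁻¹ gives P = CN⁻¹.
N has determinant -5; N⁻¹ = [[-1, -1, -1/5], [0, 1, 2/5], [-1, -2, -2/5]].
P = CN⁻¹ = [[-20, 6, 16]] · [[-1, -1, -1/5], [0, 1, 2/5], [-1, -2, -2/5]] = [[4, -6, 0]].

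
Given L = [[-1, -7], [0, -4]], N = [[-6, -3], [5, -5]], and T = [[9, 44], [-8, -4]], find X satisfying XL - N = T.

X = [[-3, -5], [3, -3]]

XL = T + N = [[3, 41], [-3, -9]].
Since L sits to the right of X, X = (T + N)L⁻¹.
L has determinant 4; L⁻¹ = [[-1, 7/4], [0, -1/4]].
X = (T + N)L⁻¹ = [[-3, -5], [3, -3]].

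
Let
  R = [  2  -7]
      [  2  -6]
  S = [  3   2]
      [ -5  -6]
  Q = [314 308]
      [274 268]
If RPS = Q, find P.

Isolating P: multiply by R⁻¹ from the left and S⁻¹ from the right, so P = R⁻¹QS⁻¹.
det R = 2; the adjugate gives R⁻¹ = [[-3, 7/2], [-1, 1]].
det S = -8, so S⁻¹ = [[3/4, 1/4], [-5/8, -3/8]].
R⁻¹Q = [[17, 14], [-40, -40]].
P = (R⁻¹Q)S⁻¹ = [[4, -1], [-5, 5]].

P = [[4, -1], [-5, 5]]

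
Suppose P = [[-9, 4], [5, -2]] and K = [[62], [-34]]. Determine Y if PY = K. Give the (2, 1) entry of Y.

P is on the left of Y, so left-multiply by P⁻¹: Y = P⁻¹K.
P has determinant -2; P⁻¹ = [[1, 2], [5/2, 9/2]].
Y = P⁻¹K = [[1, 2], [5/2, 9/2]] · [[62], [-34]] = [[-6], [2]].

2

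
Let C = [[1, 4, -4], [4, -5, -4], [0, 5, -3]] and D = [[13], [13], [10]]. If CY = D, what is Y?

C is on the left of Y, so left-multiply by C⁻¹: Y = C⁻¹D.
C has determinant 3; C⁻¹ = [[35/3, -8/3, -12], [4, -1, -4], [20/3, -5/3, -7]].
Y = C⁻¹D = [[35/3, -8/3, -12], [4, -1, -4], [20/3, -5/3, -7]] · [[13], [13], [10]] = [[-3], [-1], [-5]].

Y = [[-3], [-1], [-5]]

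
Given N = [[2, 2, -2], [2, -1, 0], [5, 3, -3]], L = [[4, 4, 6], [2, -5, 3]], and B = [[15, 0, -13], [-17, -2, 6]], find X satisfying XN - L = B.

X = [[-1, 3, 3], [-3, -2, -1]]

XN = B + L = [[19, 4, -7], [-15, -7, 9]].
N is on the right of X, so right-multiply by N⁻¹: X = (B + L)N⁻¹.
det N = -4; the adjugate gives N⁻¹ = [[-3/4, 0, 1/2], [-3/2, -1, 1], [-11/4, -1, 3/2]].
X = (B + L)N⁻¹ = [[-1, 3, 3], [-3, -2, -1]].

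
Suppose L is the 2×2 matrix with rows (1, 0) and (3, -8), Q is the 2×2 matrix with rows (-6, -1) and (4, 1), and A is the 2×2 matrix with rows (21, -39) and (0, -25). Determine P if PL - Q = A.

P = [[0, 5], [-5, 3]]

PL = A + Q = [[15, -40], [4, -24]].
L is on the right of P, so right-multiply by L⁻¹: P = (A + Q)L⁻¹.
det L = -8; the adjugate gives L⁻¹ = [[1, 0], [3/8, -1/8]].
P = (A + Q)L⁻¹ = [[0, 5], [-5, 3]].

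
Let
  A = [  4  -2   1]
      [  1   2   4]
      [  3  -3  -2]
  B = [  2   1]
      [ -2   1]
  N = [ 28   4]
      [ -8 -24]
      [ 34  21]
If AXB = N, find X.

X = [[4, -2], [1, -2], [-5, -1]]

Left-multiply by A⁻¹ and right-multiply by B⁻¹: X = A⁻¹NB⁻¹.
det A = -5; the adjugate gives A⁻¹ = [[-8/5, 7/5, 2], [-14/5, 11/5, 3], [9/5, -6/5, -2]].
B has determinant 4; B⁻¹ = [[1/4, -1/4], [1/2, 1/2]].
A⁻¹N = [[12, 2], [6, -1], [-8, -6]].
X = (A⁻¹N)B⁻¹ = [[4, -2], [1, -2], [-5, -1]].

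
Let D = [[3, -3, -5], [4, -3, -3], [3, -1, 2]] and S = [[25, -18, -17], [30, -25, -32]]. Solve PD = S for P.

P = [[4, 1, 3], [5, 3, 1]]

D is on the right of P, so right-multiply by D⁻¹: P = SD⁻¹.
D has determinant -1; D⁻¹ = [[9, -11, 6], [17, -21, 11], [-5, 6, -3]].
P = SD⁻¹ = [[25, -18, -17], [30, -25, -32]] · [[9, -11, 6], [17, -21, 11], [-5, 6, -3]] = [[4, 1, 3], [5, 3, 1]].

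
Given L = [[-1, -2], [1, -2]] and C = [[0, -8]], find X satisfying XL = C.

X = [[2, 2]]

Right-multiplying both sides by L⁻¹ gives X = CL⁻¹.
L has determinant 4; L⁻¹ = [[-1/2, 1/2], [-1/4, -1/4]].
X = CL⁻¹ = [[0, -8]] · [[-1/2, 1/2], [-1/4, -1/4]] = [[2, 2]].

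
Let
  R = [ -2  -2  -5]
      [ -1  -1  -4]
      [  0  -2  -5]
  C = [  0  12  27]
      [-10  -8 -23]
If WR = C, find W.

W = [[-1, 2, -6], [4, 2, -1]]

Right-multiplying both sides by R⁻¹ gives W = CR⁻¹.
R has determinant 6; R⁻¹ = [[-1/2, 0, 1/2], [-5/6, 5/3, -1/2], [1/3, -2/3, 0]].
W = CR⁻¹ = [[0, 12, 27], [-10, -8, -23]] · [[-1/2, 0, 1/2], [-5/6, 5/3, -1/2], [1/3, -2/3, 0]] = [[-1, 2, -6], [4, 2, -1]].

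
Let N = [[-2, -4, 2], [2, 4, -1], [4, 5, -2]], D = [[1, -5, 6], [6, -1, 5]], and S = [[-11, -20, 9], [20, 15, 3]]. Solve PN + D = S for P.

PN = S − D = [[-12, -15, 3], [14, 16, -2]].
Since N sits to the right of P, P = (S − D)N⁻¹.
N has determinant -6; N⁻¹ = [[1/2, -1/3, 2/3], [0, 2/3, -1/3], [1, 1, 0]].
P = (S − D)N⁻¹ = [[-3, -3, -3], [5, 4, 4]].

P = [[-3, -3, -3], [5, 4, 4]]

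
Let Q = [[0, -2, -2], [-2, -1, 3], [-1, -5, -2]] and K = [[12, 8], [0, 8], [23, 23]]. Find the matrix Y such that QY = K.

Y = [[-5, 0], [-2, -5], [-4, 1]]

Left-multiplying both sides by Q⁻¹ gives Y = Q⁻¹K.
det Q = -4, so Q⁻¹ = [[-17/4, -3/2, 2], [7/4, 1/2, -1], [-9/4, -1/2, 1]].
Y = Q⁻¹K = [[-17/4, -3/2, 2], [7/4, 1/2, -1], [-9/4, -1/2, 1]] · [[12, 8], [0, 8], [23, 23]] = [[-5, 0], [-2, -5], [-4, 1]].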